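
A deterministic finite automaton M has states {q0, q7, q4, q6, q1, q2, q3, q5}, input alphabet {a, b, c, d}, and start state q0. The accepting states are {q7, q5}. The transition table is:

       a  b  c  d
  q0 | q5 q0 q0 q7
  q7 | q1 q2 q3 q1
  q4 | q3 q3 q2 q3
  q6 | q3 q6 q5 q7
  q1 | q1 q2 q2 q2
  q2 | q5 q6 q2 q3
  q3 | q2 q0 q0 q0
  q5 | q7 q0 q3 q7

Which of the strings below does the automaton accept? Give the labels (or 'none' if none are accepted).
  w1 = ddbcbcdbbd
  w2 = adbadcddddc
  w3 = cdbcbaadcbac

w1

w1:
  start at q0
  read 'd': q0 → q7
  read 'd': q7 → q1
  read 'b': q1 → q2
  read 'c': q2 → q2
  read 'b': q2 → q6
  read 'c': q6 → q5
  read 'd': q5 → q7
  read 'b': q7 → q2
  read 'b': q2 → q6
  read 'd': q6 → q7
  end q7, accepted
w2:
  start at q0
  read 'a': q0 → q5
  read 'd': q5 → q7
  read 'b': q7 → q2
  read 'a': q2 → q5
  read 'd': q5 → q7
  read 'c': q7 → q3
  read 'd': q3 → q0
  read 'd': q0 → q7
  read 'd': q7 → q1
  read 'd': q1 → q2
  read 'c': q2 → q2
  end q2, rejected
w3:
  start at q0
  read 'c': q0 → q0
  read 'd': q0 → q7
  read 'b': q7 → q2
  read 'c': q2 → q2
  read 'b': q2 → q6
  read 'a': q6 → q3
  read 'a': q3 → q2
  read 'd': q2 → q3
  read 'c': q3 → q0
  read 'b': q0 → q0
  read 'a': q0 → q5
  read 'c': q5 → q3
  end q3, rejected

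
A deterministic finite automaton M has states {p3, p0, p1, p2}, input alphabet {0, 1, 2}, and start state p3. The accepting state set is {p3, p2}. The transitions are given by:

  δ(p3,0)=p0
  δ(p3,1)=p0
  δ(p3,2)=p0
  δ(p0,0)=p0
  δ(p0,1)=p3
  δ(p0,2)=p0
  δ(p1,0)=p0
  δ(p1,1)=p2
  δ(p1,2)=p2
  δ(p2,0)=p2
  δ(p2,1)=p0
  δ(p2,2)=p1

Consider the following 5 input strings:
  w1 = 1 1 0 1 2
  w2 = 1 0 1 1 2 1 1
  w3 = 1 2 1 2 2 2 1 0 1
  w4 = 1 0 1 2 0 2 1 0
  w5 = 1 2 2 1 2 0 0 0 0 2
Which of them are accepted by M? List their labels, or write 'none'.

w1: Trace: p3 -1-> p0 -1-> p3 -0-> p0 -1-> p3 -2-> p0  → end p0, rejected
w2: Trace: p3 -1-> p0 -0-> p0 -1-> p3 -1-> p0 -2-> p0 -1-> p3 -1-> p0  → end p0, rejected
w3: Trace: p3 -1-> p0 -2-> p0 -1-> p3 -2-> p0 -2-> p0 -2-> p0 -1-> p3 -0-> p0 -1-> p3  → end p3, accepted
w4: Trace: p3 -1-> p0 -0-> p0 -1-> p3 -2-> p0 -0-> p0 -2-> p0 -1-> p3 -0-> p0  → end p0, rejected
w5: Trace: p3 -1-> p0 -2-> p0 -2-> p0 -1-> p3 -2-> p0 -0-> p0 -0-> p0 -0-> p0 -0-> p0 -2-> p0  → end p0, rejected

w3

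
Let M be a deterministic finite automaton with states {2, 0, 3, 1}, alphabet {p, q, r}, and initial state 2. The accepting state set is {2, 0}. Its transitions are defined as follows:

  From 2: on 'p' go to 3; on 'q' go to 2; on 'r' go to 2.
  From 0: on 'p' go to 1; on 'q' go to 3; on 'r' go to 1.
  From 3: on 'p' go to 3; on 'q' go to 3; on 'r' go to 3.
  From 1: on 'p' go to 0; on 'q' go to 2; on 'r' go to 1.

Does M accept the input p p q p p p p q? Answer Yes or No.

No

start at 2
read 'p': 2 → 3
read 'p': 3 → 3
read 'q': 3 → 3
read 'p': 3 → 3
read 'p': 3 → 3
read 'p': 3 → 3
read 'p': 3 → 3
read 'q': 3 → 3
End state 3 is not accepting.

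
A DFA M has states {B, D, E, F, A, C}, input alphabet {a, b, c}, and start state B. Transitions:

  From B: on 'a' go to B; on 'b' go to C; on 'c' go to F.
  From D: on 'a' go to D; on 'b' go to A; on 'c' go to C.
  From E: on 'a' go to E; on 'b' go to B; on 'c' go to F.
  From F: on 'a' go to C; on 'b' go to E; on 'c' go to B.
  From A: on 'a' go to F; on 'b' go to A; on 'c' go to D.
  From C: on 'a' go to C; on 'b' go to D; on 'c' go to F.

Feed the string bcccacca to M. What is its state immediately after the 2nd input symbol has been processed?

B → C → F
After 2 symbols: F.

F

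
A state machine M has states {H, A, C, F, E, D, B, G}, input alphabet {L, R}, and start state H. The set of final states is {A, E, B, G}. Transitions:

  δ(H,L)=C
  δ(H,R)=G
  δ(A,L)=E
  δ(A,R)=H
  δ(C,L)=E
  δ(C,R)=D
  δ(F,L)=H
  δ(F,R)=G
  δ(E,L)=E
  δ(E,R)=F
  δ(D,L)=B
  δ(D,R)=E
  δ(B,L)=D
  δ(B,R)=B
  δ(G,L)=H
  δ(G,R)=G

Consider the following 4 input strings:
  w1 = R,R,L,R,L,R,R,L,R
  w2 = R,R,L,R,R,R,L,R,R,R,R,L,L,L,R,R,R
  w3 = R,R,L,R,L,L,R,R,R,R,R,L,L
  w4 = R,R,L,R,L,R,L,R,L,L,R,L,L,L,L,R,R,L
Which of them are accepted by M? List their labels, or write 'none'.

w1: H → G → G → H → G → H → G → G → H → G  → end G, accepted
w2: H → G → G → H → G → G → G → H → G → G → G → G → H → C → E → F → G → G  → end G, accepted
w3: H → G → G → H → G → H → C → D → E → F → G → G → H → C  → end C, rejected
w4: H → G → G → H → G → H → G → H → G → H → C → D → B → D → B → D → E → F → H  → end H, rejected

w1, w2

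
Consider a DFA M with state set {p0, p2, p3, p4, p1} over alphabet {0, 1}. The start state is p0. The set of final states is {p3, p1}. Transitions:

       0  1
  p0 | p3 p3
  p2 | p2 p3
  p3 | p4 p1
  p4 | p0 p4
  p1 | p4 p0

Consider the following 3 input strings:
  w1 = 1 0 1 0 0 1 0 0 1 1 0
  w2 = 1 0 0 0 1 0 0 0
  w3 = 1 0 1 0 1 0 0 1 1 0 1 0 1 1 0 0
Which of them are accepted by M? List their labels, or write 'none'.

w2

w1: p0 → p3 → p4 → p4 → p0 → p3 → p1 → p4 → p0 → p3 → p1 → p4  → end p4, rejected
w2: p0 → p3 → p4 → p0 → p3 → p1 → p4 → p0 → p3  → end p3, accepted
w3: p0 → p3 → p4 → p4 → p0 → p3 → p4 → p0 → p3 → p1 → p4 → p4 → p0 → p3 → p1 → p4 → p0  → end p0, rejected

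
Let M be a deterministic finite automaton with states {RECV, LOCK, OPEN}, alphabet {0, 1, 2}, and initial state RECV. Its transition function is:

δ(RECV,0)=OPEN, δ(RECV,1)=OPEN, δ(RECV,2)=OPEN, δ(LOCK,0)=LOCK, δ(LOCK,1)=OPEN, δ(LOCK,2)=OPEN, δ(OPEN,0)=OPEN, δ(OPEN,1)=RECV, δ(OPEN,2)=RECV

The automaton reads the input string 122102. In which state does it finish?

Trace: RECV -1-> OPEN -2-> RECV -2-> OPEN -1-> RECV -0-> OPEN -2-> RECV

RECV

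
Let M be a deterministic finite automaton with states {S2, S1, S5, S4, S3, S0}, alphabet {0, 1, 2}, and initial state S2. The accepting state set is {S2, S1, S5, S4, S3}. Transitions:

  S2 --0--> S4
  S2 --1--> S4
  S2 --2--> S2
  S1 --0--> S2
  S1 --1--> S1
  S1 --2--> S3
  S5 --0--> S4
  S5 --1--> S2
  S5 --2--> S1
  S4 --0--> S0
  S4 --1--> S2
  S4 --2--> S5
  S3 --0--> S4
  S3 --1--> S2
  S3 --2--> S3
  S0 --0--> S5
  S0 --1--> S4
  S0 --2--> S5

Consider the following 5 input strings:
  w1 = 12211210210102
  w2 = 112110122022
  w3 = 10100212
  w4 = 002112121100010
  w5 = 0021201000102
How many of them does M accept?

5

w1: Trace: S2 -1-> S4 -2-> S5 -2-> S1 -1-> S1 -1-> S1 -2-> S3 -1-> S2 -0-> S4 -2-> S5 -1-> S2 -0-> S4 -1-> S2 -0-> S4 -2-> S5  → end S5, accepted
w2: Trace: S2 -1-> S4 -1-> S2 -2-> S2 -1-> S4 -1-> S2 -0-> S4 -1-> S2 -2-> S2 -2-> S2 -0-> S4 -2-> S5 -2-> S1  → end S1, accepted
w3: Trace: S2 -1-> S4 -0-> S0 -1-> S4 -0-> S0 -0-> S5 -2-> S1 -1-> S1 -2-> S3  → end S3, accepted
w4: Trace: S2 -0-> S4 -0-> S0 -2-> S5 -1-> S2 -1-> S4 -2-> S5 -1-> S2 -2-> S2 -1-> S4 -1-> S2 -0-> S4 -0-> S0 -0-> S5 -1-> S2 -0-> S4  → end S4, accepted
w5: Trace: S2 -0-> S4 -0-> S0 -2-> S5 -1-> S2 -2-> S2 -0-> S4 -1-> S2 -0-> S4 -0-> S0 -0-> S5 -1-> S2 -0-> S4 -2-> S5  → end S5, accepted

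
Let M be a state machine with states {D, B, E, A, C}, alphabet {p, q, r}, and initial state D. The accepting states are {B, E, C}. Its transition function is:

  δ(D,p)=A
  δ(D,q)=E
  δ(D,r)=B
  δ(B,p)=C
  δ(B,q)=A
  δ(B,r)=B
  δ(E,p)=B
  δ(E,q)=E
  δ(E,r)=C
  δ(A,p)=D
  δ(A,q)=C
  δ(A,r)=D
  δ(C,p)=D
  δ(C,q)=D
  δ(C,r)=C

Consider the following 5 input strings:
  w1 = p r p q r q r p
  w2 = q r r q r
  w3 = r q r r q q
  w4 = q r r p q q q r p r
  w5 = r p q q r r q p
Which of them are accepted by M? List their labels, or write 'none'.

w1, w2, w3, w4

w1:
  start at D
  read 'p': D → A
  read 'r': A → D
  read 'p': D → A
  read 'q': A → C
  read 'r': C → C
  read 'q': C → D
  read 'r': D → B
  read 'p': B → C
  end C, accepted
w2:
  start at D
  read 'q': D → E
  read 'r': E → C
  read 'r': C → C
  read 'q': C → D
  read 'r': D → B
  end B, accepted
w3:
  start at D
  read 'r': D → B
  read 'q': B → A
  read 'r': A → D
  read 'r': D → B
  read 'q': B → A
  read 'q': A → C
  end C, accepted
w4:
  start at D
  read 'q': D → E
  read 'r': E → C
  read 'r': C → C
  read 'p': C → D
  read 'q': D → E
  read 'q': E → E
  read 'q': E → E
  read 'r': E → C
  read 'p': C → D
  read 'r': D → B
  end B, accepted
w5:
  start at D
  read 'r': D → B
  read 'p': B → C
  read 'q': C → D
  read 'q': D → E
  read 'r': E → C
  read 'r': C → C
  read 'q': C → D
  read 'p': D → A
  end A, rejected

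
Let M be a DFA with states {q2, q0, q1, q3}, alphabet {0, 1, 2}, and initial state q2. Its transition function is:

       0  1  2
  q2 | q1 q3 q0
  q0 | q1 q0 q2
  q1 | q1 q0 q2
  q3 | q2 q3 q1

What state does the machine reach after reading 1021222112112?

Trace: q2 -1-> q3 -0-> q2 -2-> q0 -1-> q0 -2-> q2 -2-> q0 -2-> q2 -1-> q3 -1-> q3 -2-> q1 -1-> q0 -1-> q0 -2-> q2

q2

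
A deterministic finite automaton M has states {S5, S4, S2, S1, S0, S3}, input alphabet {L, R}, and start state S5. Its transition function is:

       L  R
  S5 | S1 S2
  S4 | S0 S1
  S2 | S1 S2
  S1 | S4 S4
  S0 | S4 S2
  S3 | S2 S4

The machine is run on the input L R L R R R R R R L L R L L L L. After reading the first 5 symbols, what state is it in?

start at S5
read 'L': S5 → S1
read 'R': S1 → S4
read 'L': S4 → S0
read 'R': S0 → S2
read 'R': S2 → S2
After 5 symbols: S2.

S2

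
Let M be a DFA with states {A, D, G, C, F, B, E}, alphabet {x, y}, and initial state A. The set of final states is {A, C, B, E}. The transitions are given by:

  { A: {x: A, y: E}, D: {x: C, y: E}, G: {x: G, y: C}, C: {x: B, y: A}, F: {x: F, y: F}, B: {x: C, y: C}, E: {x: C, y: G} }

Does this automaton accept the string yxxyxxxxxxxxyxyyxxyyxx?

start at A
read 'y': A → E
read 'x': E → C
read 'x': C → B
read 'y': B → C
read 'x': C → B
read 'x': B → C
read 'x': C → B
read 'x': B → C
read 'x': C → B
read 'x': B → C
read 'x': C → B
read 'x': B → C
read 'y': C → A
read 'x': A → A
read 'y': A → E
read 'y': E → G
read 'x': G → G
read 'x': G → G
read 'y': G → C
read 'y': C → A
read 'x': A → A
read 'x': A → A
End state A is accepting.

Yes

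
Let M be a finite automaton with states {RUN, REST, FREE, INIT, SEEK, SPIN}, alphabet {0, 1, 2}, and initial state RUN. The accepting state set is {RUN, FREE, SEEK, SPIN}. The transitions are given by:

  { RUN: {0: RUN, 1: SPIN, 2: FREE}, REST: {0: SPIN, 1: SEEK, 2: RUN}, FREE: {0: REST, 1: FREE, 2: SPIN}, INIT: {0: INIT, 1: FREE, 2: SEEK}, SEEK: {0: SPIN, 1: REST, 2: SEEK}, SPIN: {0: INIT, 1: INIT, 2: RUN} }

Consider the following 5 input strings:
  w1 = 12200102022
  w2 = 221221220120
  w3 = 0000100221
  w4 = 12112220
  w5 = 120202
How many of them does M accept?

4

w1: Trace: RUN -1-> SPIN -2-> RUN -2-> FREE -0-> REST -0-> SPIN -1-> INIT -0-> INIT -2-> SEEK -0-> SPIN -2-> RUN -2-> FREE  → end FREE, accepted
w2: Trace: RUN -2-> FREE -2-> SPIN -1-> INIT -2-> SEEK -2-> SEEK -1-> REST -2-> RUN -2-> FREE -0-> REST -1-> SEEK -2-> SEEK -0-> SPIN  → end SPIN, accepted
w3: Trace: RUN -0-> RUN -0-> RUN -0-> RUN -0-> RUN -1-> SPIN -0-> INIT -0-> INIT -2-> SEEK -2-> SEEK -1-> REST  → end REST, rejected
w4: Trace: RUN -1-> SPIN -2-> RUN -1-> SPIN -1-> INIT -2-> SEEK -2-> SEEK -2-> SEEK -0-> SPIN  → end SPIN, accepted
w5: Trace: RUN -1-> SPIN -2-> RUN -0-> RUN -2-> FREE -0-> REST -2-> RUN  → end RUN, accepted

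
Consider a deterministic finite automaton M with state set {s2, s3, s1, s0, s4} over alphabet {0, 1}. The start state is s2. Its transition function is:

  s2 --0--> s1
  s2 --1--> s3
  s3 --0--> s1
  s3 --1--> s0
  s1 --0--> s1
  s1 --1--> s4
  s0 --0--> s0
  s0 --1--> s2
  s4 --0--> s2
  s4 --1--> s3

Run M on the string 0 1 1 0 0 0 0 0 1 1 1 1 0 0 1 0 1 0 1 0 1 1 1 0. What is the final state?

s1

s2 → s1 → s4 → s3 → s1 → s1 → s1 → s1 → s1 → s4 → s3 → s0 → s2 → s1 → s1 → s4 → s2 → s3 → s1 → s4 → s2 → s3 → s0 → s2 → s1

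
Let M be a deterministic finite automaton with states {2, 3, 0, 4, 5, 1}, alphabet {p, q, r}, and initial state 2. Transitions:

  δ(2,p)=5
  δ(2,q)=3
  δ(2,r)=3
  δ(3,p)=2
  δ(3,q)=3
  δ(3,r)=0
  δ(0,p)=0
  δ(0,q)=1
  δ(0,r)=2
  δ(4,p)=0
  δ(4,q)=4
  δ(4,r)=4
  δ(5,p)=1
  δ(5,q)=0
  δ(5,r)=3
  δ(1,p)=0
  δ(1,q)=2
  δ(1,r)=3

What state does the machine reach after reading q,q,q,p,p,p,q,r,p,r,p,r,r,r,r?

3

start at 2
read 'q': 2 → 3
read 'q': 3 → 3
read 'q': 3 → 3
read 'p': 3 → 2
read 'p': 2 → 5
read 'p': 5 → 1
read 'q': 1 → 2
read 'r': 2 → 3
read 'p': 3 → 2
read 'r': 2 → 3
read 'p': 3 → 2
read 'r': 2 → 3
read 'r': 3 → 0
read 'r': 0 → 2
read 'r': 2 → 3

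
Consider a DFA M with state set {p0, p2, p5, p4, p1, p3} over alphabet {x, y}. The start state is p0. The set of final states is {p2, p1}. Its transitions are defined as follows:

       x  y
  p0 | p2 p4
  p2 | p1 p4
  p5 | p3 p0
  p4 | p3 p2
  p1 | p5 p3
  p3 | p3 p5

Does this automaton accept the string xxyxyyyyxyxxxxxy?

Trace: p0 -x-> p2 -x-> p1 -y-> p3 -x-> p3 -y-> p5 -y-> p0 -y-> p4 -y-> p2 -x-> p1 -y-> p3 -x-> p3 -x-> p3 -x-> p3 -x-> p3 -x-> p3 -y-> p5
End state p5 is not accepting.

No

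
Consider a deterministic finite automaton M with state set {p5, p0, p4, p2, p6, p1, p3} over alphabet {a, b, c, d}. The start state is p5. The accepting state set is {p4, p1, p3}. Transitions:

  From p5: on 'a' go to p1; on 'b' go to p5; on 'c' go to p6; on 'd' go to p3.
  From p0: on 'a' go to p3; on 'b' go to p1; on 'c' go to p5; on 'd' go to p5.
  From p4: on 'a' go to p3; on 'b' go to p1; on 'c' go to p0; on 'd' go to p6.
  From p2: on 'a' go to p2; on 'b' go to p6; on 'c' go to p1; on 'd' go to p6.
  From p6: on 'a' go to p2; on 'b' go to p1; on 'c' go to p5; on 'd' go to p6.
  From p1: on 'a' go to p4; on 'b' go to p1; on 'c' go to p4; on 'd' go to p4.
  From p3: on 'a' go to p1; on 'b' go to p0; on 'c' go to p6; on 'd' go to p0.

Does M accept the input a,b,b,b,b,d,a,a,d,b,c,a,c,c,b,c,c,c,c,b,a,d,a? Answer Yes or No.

Yes

p5 → p1 → p1 → p1 → p1 → p1 → p4 → p3 → p1 → p4 → p1 → p4 → p3 → p6 → p5 → p5 → p6 → p5 → p6 → p5 → p5 → p1 → p4 → p3
End state p3 is accepting.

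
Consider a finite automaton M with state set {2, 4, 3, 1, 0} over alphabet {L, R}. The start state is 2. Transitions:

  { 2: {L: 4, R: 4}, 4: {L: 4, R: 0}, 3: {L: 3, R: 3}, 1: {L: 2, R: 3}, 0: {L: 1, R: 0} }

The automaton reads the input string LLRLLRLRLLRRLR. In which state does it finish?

Trace: 2 -L-> 4 -L-> 4 -R-> 0 -L-> 1 -L-> 2 -R-> 4 -L-> 4 -R-> 0 -L-> 1 -L-> 2 -R-> 4 -R-> 0 -L-> 1 -R-> 3

3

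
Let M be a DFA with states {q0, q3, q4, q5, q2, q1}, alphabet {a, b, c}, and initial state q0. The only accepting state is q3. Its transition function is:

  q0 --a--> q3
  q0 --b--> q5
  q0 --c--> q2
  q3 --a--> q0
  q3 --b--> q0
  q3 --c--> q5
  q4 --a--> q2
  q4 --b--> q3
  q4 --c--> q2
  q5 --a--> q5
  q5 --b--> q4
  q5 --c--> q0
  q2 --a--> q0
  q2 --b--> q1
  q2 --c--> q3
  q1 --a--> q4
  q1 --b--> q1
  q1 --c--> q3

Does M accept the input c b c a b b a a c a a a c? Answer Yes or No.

q0 → q2 → q1 → q3 → q0 → q5 → q4 → q2 → q0 → q2 → q0 → q3 → q0 → q2
End state q2 is not accepting.

No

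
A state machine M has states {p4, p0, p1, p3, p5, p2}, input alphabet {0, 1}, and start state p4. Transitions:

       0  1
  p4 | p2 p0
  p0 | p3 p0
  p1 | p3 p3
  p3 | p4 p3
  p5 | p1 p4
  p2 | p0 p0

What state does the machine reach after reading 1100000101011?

p3

Trace: p4 -1-> p0 -1-> p0 -0-> p3 -0-> p4 -0-> p2 -0-> p0 -0-> p3 -1-> p3 -0-> p4 -1-> p0 -0-> p3 -1-> p3 -1-> p3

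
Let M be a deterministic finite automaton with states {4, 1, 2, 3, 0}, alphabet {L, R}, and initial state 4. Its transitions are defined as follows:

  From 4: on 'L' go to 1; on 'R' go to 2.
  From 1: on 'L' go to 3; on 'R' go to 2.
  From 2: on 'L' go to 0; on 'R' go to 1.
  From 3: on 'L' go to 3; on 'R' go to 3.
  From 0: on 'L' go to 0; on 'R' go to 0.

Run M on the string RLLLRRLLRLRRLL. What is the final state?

0

4 → 2 → 0 → 0 → 0 → 0 → 0 → 0 → 0 → 0 → 0 → 0 → 0 → 0 → 0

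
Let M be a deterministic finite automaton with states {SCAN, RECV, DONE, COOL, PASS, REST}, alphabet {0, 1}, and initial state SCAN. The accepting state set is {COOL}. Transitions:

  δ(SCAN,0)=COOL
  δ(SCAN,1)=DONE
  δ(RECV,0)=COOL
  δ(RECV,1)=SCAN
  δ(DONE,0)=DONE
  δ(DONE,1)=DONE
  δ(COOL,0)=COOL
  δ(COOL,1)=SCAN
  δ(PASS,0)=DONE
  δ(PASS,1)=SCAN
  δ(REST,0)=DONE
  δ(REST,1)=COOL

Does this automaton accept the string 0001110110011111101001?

No

start at SCAN
read '0': SCAN → COOL
read '0': COOL → COOL
read '0': COOL → COOL
read '1': COOL → SCAN
read '1': SCAN → DONE
read '1': DONE → DONE
read '0': DONE → DONE
read '1': DONE → DONE
read '1': DONE → DONE
read '0': DONE → DONE
read '0': DONE → DONE
read '1': DONE → DONE
read '1': DONE → DONE
read '1': DONE → DONE
read '1': DONE → DONE
read '1': DONE → DONE
read '1': DONE → DONE
read '0': DONE → DONE
read '1': DONE → DONE
read '0': DONE → DONE
read '0': DONE → DONE
read '1': DONE → DONE
End state DONE is not accepting.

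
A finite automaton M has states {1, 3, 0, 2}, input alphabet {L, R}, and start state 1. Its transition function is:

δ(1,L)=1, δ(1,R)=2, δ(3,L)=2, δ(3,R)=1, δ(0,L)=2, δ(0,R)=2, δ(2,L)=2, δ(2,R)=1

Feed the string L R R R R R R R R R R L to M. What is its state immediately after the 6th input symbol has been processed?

2

1 → 1 → 2 → 1 → 2 → 1 → 2
After 6 symbols: 2.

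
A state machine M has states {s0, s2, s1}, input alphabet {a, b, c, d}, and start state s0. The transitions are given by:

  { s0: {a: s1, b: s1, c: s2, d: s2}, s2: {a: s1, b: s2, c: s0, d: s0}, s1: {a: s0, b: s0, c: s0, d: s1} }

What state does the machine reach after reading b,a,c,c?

s0

s0 → s1 → s0 → s2 → s0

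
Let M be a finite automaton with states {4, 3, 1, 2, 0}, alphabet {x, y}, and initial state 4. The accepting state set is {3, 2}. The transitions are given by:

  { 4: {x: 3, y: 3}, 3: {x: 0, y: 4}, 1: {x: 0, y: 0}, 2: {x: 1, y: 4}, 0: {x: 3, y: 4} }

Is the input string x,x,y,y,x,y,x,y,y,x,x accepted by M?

4 → 3 → 0 → 4 → 3 → 0 → 4 → 3 → 4 → 3 → 0 → 3
End state 3 is accepting.

Yes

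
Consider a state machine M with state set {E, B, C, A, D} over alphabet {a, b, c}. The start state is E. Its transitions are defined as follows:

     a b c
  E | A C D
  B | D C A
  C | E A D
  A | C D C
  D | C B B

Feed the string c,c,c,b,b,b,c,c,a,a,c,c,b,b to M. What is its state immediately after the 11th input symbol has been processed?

D

E → D → B → A → D → B → C → D → B → D → C → D
After 11 symbols: D.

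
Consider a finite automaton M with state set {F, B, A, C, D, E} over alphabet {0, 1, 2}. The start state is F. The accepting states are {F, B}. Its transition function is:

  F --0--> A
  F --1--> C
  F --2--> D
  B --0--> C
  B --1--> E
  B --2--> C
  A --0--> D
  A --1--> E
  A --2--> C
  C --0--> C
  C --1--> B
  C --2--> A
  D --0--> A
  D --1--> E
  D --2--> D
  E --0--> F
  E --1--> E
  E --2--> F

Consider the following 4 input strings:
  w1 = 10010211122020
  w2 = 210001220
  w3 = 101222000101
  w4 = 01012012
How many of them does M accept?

2

w1: F → C → C → C → B → C → A → E → E → E → F → D → A → C → C  → end C, rejected
w2: F → D → E → F → A → D → E → F → D → A  → end A, rejected
w3: F → C → C → B → C → A → C → C → C → C → B → C → B  → end B, accepted
w4: F → A → E → F → C → A → D → E → F  → end F, accepted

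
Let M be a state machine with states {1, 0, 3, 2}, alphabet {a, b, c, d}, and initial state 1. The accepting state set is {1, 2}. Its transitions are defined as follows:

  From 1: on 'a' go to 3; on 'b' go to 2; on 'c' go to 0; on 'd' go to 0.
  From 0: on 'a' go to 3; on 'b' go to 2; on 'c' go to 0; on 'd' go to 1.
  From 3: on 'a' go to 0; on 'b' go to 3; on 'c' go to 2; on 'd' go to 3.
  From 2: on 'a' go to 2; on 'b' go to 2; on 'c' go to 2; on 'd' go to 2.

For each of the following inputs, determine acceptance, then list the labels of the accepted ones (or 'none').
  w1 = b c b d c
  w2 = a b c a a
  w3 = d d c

w1: 1 → 2 → 2 → 2 → 2 → 2  → end 2, accepted
w2: 1 → 3 → 3 → 2 → 2 → 2  → end 2, accepted
w3: 1 → 0 → 1 → 0  → end 0, rejected

w1, w2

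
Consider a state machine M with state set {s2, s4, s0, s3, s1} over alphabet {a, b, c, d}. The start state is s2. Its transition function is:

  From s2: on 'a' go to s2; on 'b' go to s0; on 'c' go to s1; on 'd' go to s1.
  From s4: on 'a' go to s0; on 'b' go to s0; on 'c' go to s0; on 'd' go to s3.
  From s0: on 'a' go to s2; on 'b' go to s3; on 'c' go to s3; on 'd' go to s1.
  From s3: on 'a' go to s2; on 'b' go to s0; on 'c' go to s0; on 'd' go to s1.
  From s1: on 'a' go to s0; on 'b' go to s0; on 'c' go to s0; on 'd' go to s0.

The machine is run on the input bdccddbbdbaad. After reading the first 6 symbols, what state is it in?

s0

s2 → s0 → s1 → s0 → s3 → s1 → s0
After 6 symbols: s0.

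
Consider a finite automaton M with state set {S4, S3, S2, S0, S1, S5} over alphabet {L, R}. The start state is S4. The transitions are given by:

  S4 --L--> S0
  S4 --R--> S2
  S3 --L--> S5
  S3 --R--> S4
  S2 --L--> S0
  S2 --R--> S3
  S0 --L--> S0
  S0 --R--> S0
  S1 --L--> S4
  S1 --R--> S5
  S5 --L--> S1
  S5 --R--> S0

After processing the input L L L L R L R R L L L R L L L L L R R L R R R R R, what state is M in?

S0

start at S4
read 'L': S4 → S0
read 'L': S0 → S0
read 'L': S0 → S0
read 'L': S0 → S0
read 'R': S0 → S0
read 'L': S0 → S0
read 'R': S0 → S0
read 'R': S0 → S0
read 'L': S0 → S0
read 'L': S0 → S0
read 'L': S0 → S0
read 'R': S0 → S0
read 'L': S0 → S0
read 'L': S0 → S0
read 'L': S0 → S0
read 'L': S0 → S0
read 'L': S0 → S0
read 'R': S0 → S0
read 'R': S0 → S0
read 'L': S0 → S0
read 'R': S0 → S0
read 'R': S0 → S0
read 'R': S0 → S0
read 'R': S0 → S0
read 'R': S0 → S0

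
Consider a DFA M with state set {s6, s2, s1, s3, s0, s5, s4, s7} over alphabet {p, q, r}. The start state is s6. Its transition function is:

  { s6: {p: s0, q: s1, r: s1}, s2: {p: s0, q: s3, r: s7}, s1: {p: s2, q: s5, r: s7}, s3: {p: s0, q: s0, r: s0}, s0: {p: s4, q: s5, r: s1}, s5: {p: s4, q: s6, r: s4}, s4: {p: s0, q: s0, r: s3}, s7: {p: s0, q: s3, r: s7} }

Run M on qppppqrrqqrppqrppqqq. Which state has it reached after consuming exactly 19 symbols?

s6

start at s6
read 'q': s6 → s1
read 'p': s1 → s2
read 'p': s2 → s0
read 'p': s0 → s4
read 'p': s4 → s0
read 'q': s0 → s5
read 'r': s5 → s4
read 'r': s4 → s3
read 'q': s3 → s0
read 'q': s0 → s5
read 'r': s5 → s4
read 'p': s4 → s0
read 'p': s0 → s4
read 'q': s4 → s0
read 'r': s0 → s1
read 'p': s1 → s2
read 'p': s2 → s0
read 'q': s0 → s5
read 'q': s5 → s6
After 19 symbols: s6.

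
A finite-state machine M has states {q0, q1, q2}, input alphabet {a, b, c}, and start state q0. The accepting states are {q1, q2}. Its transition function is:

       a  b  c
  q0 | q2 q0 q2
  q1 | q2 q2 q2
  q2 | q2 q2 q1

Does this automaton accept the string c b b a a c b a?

Yes

start at q0
read 'c': q0 → q2
read 'b': q2 → q2
read 'b': q2 → q2
read 'a': q2 → q2
read 'a': q2 → q2
read 'c': q2 → q1
read 'b': q1 → q2
read 'a': q2 → q2
End state q2 is accepting.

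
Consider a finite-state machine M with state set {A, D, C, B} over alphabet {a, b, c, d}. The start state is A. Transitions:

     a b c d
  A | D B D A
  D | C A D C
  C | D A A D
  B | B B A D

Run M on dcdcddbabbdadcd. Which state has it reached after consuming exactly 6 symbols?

start at A
read 'd': A → A
read 'c': A → D
read 'd': D → C
read 'c': C → A
read 'd': A → A
read 'd': A → A
After 6 symbols: A.

A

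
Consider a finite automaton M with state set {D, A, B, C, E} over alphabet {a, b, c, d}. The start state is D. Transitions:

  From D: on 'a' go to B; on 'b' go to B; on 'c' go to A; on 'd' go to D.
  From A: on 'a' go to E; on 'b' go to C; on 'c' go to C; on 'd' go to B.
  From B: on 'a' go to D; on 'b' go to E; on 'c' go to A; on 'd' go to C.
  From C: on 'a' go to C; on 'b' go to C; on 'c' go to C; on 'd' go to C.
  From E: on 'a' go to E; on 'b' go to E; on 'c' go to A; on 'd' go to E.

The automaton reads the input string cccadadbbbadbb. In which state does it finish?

C

Trace: D -c-> A -c-> C -c-> C -a-> C -d-> C -a-> C -d-> C -b-> C -b-> C -b-> C -a-> C -d-> C -b-> C -b-> C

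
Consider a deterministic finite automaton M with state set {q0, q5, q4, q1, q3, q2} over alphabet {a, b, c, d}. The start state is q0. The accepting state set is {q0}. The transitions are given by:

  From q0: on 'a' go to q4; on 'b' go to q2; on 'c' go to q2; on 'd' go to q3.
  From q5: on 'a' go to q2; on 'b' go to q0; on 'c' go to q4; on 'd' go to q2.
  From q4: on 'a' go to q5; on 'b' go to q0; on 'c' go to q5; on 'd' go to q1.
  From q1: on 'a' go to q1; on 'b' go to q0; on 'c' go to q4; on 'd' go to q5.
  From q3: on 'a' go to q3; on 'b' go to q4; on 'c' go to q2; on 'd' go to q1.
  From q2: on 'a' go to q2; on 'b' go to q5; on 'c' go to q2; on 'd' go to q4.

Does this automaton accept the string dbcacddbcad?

No

start at q0
read 'd': q0 → q3
read 'b': q3 → q4
read 'c': q4 → q5
read 'a': q5 → q2
read 'c': q2 → q2
read 'd': q2 → q4
read 'd': q4 → q1
read 'b': q1 → q0
read 'c': q0 → q2
read 'a': q2 → q2
read 'd': q2 → q4
End state q4 is not accepting.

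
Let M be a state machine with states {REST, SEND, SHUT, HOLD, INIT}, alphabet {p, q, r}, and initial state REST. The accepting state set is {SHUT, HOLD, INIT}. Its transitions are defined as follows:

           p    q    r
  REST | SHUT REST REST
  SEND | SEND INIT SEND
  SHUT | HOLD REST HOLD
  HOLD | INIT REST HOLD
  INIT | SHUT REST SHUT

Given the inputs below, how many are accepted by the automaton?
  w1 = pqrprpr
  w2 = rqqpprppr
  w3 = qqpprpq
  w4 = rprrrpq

2

w1: Trace: REST -p-> SHUT -q-> REST -r-> REST -p-> SHUT -r-> HOLD -p-> INIT -r-> SHUT  → end SHUT, accepted
w2: Trace: REST -r-> REST -q-> REST -q-> REST -p-> SHUT -p-> HOLD -r-> HOLD -p-> INIT -p-> SHUT -r-> HOLD  → end HOLD, accepted
w3: Trace: REST -q-> REST -q-> REST -p-> SHUT -p-> HOLD -r-> HOLD -p-> INIT -q-> REST  → end REST, rejected
w4: Trace: REST -r-> REST -p-> SHUT -r-> HOLD -r-> HOLD -r-> HOLD -p-> INIT -q-> REST  → end REST, rejected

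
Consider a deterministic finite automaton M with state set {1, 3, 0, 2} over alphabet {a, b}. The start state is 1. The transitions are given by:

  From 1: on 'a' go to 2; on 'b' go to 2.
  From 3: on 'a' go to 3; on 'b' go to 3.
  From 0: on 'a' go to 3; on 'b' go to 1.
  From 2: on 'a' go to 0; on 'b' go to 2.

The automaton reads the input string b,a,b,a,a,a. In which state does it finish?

Trace: 1 -b-> 2 -a-> 0 -b-> 1 -a-> 2 -a-> 0 -a-> 3

3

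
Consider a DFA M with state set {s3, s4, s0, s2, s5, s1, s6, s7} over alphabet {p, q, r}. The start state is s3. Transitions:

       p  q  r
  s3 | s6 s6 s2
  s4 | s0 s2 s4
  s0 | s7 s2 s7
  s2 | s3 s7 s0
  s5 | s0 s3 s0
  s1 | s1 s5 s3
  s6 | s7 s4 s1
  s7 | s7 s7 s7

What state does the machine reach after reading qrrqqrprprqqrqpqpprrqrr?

Trace: s3 -q-> s6 -r-> s1 -r-> s3 -q-> s6 -q-> s4 -r-> s4 -p-> s0 -r-> s7 -p-> s7 -r-> s7 -q-> s7 -q-> s7 -r-> s7 -q-> s7 -p-> s7 -q-> s7 -p-> s7 -p-> s7 -r-> s7 -r-> s7 -q-> s7 -r-> s7 -r-> s7

s7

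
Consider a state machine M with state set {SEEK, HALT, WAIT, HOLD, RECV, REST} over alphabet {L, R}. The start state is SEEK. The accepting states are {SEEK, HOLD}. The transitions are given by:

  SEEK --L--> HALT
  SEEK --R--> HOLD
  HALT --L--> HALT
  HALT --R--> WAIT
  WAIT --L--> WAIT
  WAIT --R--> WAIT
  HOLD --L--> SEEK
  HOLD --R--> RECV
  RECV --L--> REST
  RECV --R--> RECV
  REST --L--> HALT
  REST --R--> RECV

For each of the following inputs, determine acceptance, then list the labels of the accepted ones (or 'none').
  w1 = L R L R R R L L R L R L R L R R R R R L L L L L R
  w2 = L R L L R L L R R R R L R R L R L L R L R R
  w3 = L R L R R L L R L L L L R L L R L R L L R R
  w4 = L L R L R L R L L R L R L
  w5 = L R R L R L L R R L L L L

none

w1: Trace: SEEK -L-> HALT -R-> WAIT -L-> WAIT -R-> WAIT -R-> WAIT -R-> WAIT -L-> WAIT -L-> WAIT -R-> WAIT -L-> WAIT -R-> WAIT -L-> WAIT -R-> WAIT -L-> WAIT -R-> WAIT -R-> WAIT -R-> WAIT -R-> WAIT -R-> WAIT -L-> WAIT -L-> WAIT -L-> WAIT -L-> WAIT -L-> WAIT -R-> WAIT  → end WAIT, rejected
w2: Trace: SEEK -L-> HALT -R-> WAIT -L-> WAIT -L-> WAIT -R-> WAIT -L-> WAIT -L-> WAIT -R-> WAIT -R-> WAIT -R-> WAIT -R-> WAIT -L-> WAIT -R-> WAIT -R-> WAIT -L-> WAIT -R-> WAIT -L-> WAIT -L-> WAIT -R-> WAIT -L-> WAIT -R-> WAIT -R-> WAIT  → end WAIT, rejected
w3: Trace: SEEK -L-> HALT -R-> WAIT -L-> WAIT -R-> WAIT -R-> WAIT -L-> WAIT -L-> WAIT -R-> WAIT -L-> WAIT -L-> WAIT -L-> WAIT -L-> WAIT -R-> WAIT -L-> WAIT -L-> WAIT -R-> WAIT -L-> WAIT -R-> WAIT -L-> WAIT -L-> WAIT -R-> WAIT -R-> WAIT  → end WAIT, rejected
w4: Trace: SEEK -L-> HALT -L-> HALT -R-> WAIT -L-> WAIT -R-> WAIT -L-> WAIT -R-> WAIT -L-> WAIT -L-> WAIT -R-> WAIT -L-> WAIT -R-> WAIT -L-> WAIT  → end WAIT, rejected
w5: Trace: SEEK -L-> HALT -R-> WAIT -R-> WAIT -L-> WAIT -R-> WAIT -L-> WAIT -L-> WAIT -R-> WAIT -R-> WAIT -L-> WAIT -L-> WAIT -L-> WAIT -L-> WAIT  → end WAIT, rejected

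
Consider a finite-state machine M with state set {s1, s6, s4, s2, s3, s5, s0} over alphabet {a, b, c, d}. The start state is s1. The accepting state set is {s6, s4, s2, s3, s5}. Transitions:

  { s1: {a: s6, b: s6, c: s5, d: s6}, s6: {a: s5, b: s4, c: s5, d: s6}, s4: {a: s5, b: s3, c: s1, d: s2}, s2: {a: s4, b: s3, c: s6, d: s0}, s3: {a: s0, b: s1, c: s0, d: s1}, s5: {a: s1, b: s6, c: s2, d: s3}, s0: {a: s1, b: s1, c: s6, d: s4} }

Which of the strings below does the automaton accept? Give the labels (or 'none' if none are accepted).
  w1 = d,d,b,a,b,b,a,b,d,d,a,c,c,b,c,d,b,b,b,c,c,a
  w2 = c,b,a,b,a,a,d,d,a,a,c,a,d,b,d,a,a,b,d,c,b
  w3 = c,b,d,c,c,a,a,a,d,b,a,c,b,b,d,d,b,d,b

w1:
  start at s1
  read 'd': s1 → s6
  read 'd': s6 → s6
  read 'b': s6 → s4
  read 'a': s4 → s5
  read 'b': s5 → s6
  read 'b': s6 → s4
  read 'a': s4 → s5
  read 'b': s5 → s6
  read 'd': s6 → s6
  read 'd': s6 → s6
  read 'a': s6 → s5
  read 'c': s5 → s2
  read 'c': s2 → s6
  read 'b': s6 → s4
  read 'c': s4 → s1
  read 'd': s1 → s6
  read 'b': s6 → s4
  read 'b': s4 → s3
  read 'b': s3 → s1
  read 'c': s1 → s5
  read 'c': s5 → s2
  read 'a': s2 → s4
  end s4, accepted
w2:
  start at s1
  read 'c': s1 → s5
  read 'b': s5 → s6
  read 'a': s6 → s5
  read 'b': s5 → s6
  read 'a': s6 → s5
  read 'a': s5 → s1
  read 'd': s1 → s6
  read 'd': s6 → s6
  read 'a': s6 → s5
  read 'a': s5 → s1
  read 'c': s1 → s5
  read 'a': s5 → s1
  read 'd': s1 → s6
  read 'b': s6 → s4
  read 'd': s4 → s2
  read 'a': s2 → s4
  read 'a': s4 → s5
  read 'b': s5 → s6
  read 'd': s6 → s6
  read 'c': s6 → s5
  read 'b': s5 → s6
  end s6, accepted
w3:
  start at s1
  read 'c': s1 → s5
  read 'b': s5 → s6
  read 'd': s6 → s6
  read 'c': s6 → s5
  read 'c': s5 → s2
  read 'a': s2 → s4
  read 'a': s4 → s5
  read 'a': s5 → s1
  read 'd': s1 → s6
  read 'b': s6 → s4
  read 'a': s4 → s5
  read 'c': s5 → s2
  read 'b': s2 → s3
  read 'b': s3 → s1
  read 'd': s1 → s6
  read 'd': s6 → s6
  read 'b': s6 → s4
  read 'd': s4 → s2
  read 'b': s2 → s3
  end s3, accepted

w1, w2, w3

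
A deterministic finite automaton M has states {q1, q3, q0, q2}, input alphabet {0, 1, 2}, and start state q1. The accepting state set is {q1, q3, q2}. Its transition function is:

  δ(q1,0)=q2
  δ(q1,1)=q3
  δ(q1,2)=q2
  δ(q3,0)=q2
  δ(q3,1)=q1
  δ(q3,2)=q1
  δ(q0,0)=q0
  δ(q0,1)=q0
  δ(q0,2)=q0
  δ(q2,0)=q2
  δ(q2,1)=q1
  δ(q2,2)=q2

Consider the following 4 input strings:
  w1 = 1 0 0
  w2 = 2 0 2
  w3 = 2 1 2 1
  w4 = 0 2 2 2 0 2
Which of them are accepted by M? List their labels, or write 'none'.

w1, w2, w3, w4

w1: q1 → q3 → q2 → q2  → end q2, accepted
w2: q1 → q2 → q2 → q2  → end q2, accepted
w3: q1 → q2 → q1 → q2 → q1  → end q1, accepted
w4: q1 → q2 → q2 → q2 → q2 → q2 → q2  → end q2, accepted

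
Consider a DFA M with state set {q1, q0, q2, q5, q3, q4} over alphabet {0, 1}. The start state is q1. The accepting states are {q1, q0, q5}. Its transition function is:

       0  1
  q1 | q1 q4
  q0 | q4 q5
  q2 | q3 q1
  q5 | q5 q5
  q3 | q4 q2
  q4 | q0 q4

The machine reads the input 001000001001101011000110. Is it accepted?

q1 → q1 → q1 → q4 → q0 → q4 → q0 → q4 → q0 → q5 → q5 → q5 → q5 → q5 → q5 → q5 → q5 → q5 → q5 → q5 → q5 → q5 → q5 → q5 → q5
End state q5 is accepting.

Yes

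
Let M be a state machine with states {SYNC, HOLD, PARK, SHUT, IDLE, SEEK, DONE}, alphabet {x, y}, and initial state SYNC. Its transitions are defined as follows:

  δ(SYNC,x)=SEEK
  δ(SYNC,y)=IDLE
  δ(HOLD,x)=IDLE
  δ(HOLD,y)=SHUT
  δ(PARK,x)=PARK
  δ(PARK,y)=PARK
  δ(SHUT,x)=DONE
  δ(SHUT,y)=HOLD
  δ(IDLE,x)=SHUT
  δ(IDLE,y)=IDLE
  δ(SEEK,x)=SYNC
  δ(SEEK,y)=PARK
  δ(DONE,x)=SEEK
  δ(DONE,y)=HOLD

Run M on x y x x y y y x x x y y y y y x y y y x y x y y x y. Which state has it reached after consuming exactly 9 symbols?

PARK

SYNC → SEEK → PARK → PARK → PARK → PARK → PARK → PARK → PARK → PARK
After 9 symbols: PARK.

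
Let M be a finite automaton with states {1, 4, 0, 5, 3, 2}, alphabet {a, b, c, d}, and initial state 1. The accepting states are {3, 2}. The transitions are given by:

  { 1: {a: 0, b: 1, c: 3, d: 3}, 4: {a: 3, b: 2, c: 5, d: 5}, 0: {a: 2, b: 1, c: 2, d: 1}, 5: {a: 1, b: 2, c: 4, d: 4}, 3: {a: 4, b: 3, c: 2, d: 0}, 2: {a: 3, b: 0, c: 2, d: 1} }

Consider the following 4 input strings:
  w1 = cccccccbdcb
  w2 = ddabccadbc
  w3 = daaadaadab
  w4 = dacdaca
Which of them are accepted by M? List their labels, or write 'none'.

w1, w2, w4

w1: Trace: 1 -c-> 3 -c-> 2 -c-> 2 -c-> 2 -c-> 2 -c-> 2 -c-> 2 -b-> 0 -d-> 1 -c-> 3 -b-> 3  → end 3, accepted
w2: Trace: 1 -d-> 3 -d-> 0 -a-> 2 -b-> 0 -c-> 2 -c-> 2 -a-> 3 -d-> 0 -b-> 1 -c-> 3  → end 3, accepted
w3: Trace: 1 -d-> 3 -a-> 4 -a-> 3 -a-> 4 -d-> 5 -a-> 1 -a-> 0 -d-> 1 -a-> 0 -b-> 1  → end 1, rejected
w4: Trace: 1 -d-> 3 -a-> 4 -c-> 5 -d-> 4 -a-> 3 -c-> 2 -a-> 3  → end 3, accepted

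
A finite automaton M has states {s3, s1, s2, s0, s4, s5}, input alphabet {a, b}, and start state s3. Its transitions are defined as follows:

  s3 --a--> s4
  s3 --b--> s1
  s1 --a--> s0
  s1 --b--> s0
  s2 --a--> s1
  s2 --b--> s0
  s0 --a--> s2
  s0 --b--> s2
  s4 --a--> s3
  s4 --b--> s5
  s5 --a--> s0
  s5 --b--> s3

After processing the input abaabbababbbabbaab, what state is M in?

s3 → s4 → s5 → s0 → s2 → s0 → s2 → s1 → s0 → s2 → s0 → s2 → s0 → s2 → s0 → s2 → s1 → s0 → s2

s2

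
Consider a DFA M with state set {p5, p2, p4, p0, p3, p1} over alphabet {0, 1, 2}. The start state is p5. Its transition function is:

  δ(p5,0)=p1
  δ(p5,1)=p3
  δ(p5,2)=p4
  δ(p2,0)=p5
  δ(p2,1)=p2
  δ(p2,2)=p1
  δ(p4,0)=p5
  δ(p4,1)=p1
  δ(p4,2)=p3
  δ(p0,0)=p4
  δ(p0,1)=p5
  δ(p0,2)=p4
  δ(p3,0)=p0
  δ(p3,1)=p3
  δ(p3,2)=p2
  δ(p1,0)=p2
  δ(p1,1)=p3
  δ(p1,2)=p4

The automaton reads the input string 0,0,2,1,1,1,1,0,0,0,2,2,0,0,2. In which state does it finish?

start at p5
read '0': p5 → p1
read '0': p1 → p2
read '2': p2 → p1
read '1': p1 → p3
read '1': p3 → p3
read '1': p3 → p3
read '1': p3 → p3
read '0': p3 → p0
read '0': p0 → p4
read '0': p4 → p5
read '2': p5 → p4
read '2': p4 → p3
read '0': p3 → p0
read '0': p0 → p4
read '2': p4 → p3

p3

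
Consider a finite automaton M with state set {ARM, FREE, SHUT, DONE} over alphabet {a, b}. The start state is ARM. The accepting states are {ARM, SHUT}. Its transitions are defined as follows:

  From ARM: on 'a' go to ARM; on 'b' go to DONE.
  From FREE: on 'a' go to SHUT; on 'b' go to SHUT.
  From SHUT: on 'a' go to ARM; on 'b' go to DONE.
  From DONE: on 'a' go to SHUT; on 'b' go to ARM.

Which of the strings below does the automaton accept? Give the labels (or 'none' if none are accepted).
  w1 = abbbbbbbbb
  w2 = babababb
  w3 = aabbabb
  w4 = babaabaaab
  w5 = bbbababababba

w2, w3, w5

w1: Trace: ARM -a-> ARM -b-> DONE -b-> ARM -b-> DONE -b-> ARM -b-> DONE -b-> ARM -b-> DONE -b-> ARM -b-> DONE  → end DONE, rejected
w2: Trace: ARM -b-> DONE -a-> SHUT -b-> DONE -a-> SHUT -b-> DONE -a-> SHUT -b-> DONE -b-> ARM  → end ARM, accepted
w3: Trace: ARM -a-> ARM -a-> ARM -b-> DONE -b-> ARM -a-> ARM -b-> DONE -b-> ARM  → end ARM, accepted
w4: Trace: ARM -b-> DONE -a-> SHUT -b-> DONE -a-> SHUT -a-> ARM -b-> DONE -a-> SHUT -a-> ARM -a-> ARM -b-> DONE  → end DONE, rejected
w5: Trace: ARM -b-> DONE -b-> ARM -b-> DONE -a-> SHUT -b-> DONE -a-> SHUT -b-> DONE -a-> SHUT -b-> DONE -a-> SHUT -b-> DONE -b-> ARM -a-> ARM  → end ARM, accepted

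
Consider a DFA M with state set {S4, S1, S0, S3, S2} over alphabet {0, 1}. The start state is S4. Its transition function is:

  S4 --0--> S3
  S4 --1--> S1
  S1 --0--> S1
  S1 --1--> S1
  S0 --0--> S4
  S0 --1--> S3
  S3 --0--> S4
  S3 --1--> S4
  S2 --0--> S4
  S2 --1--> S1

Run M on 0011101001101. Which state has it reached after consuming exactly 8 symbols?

S1

S4 → S3 → S4 → S1 → S1 → S1 → S1 → S1 → S1
After 8 symbols: S1.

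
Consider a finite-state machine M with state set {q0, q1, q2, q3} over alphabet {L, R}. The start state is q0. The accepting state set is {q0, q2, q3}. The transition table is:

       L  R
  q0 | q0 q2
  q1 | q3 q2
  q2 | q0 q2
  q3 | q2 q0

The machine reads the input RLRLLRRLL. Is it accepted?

start at q0
read 'R': q0 → q2
read 'L': q2 → q0
read 'R': q0 → q2
read 'L': q2 → q0
read 'L': q0 → q0
read 'R': q0 → q2
read 'R': q2 → q2
read 'L': q2 → q0
read 'L': q0 → q0
End state q0 is accepting.

Yes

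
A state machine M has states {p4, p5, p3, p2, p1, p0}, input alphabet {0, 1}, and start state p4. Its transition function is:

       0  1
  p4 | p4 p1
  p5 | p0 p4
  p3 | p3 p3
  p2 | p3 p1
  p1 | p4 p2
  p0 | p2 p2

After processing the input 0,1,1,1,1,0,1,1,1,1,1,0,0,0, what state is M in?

start at p4
read '0': p4 → p4
read '1': p4 → p1
read '1': p1 → p2
read '1': p2 → p1
read '1': p1 → p2
read '0': p2 → p3
read '1': p3 → p3
read '1': p3 → p3
read '1': p3 → p3
read '1': p3 → p3
read '1': p3 → p3
read '0': p3 → p3
read '0': p3 → p3
read '0': p3 → p3

p3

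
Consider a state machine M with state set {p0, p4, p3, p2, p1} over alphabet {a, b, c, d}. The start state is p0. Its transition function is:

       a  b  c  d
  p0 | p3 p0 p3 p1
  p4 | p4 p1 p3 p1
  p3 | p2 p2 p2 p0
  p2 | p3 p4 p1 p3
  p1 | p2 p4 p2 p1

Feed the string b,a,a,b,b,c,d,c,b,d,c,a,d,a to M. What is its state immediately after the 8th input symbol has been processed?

p2

p0 → p0 → p3 → p2 → p4 → p1 → p2 → p3 → p2
After 8 symbols: p2.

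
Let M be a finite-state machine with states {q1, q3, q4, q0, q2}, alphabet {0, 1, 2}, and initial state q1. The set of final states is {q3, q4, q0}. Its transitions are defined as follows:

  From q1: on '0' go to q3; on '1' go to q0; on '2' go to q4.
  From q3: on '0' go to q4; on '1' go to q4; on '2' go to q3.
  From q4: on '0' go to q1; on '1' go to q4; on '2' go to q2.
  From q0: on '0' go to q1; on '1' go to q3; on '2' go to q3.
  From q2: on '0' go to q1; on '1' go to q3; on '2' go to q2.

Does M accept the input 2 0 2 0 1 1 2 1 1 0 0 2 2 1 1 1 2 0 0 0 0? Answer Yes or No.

No

Trace: q1 -2-> q4 -0-> q1 -2-> q4 -0-> q1 -1-> q0 -1-> q3 -2-> q3 -1-> q4 -1-> q4 -0-> q1 -0-> q3 -2-> q3 -2-> q3 -1-> q4 -1-> q4 -1-> q4 -2-> q2 -0-> q1 -0-> q3 -0-> q4 -0-> q1
End state q1 is not accepting.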